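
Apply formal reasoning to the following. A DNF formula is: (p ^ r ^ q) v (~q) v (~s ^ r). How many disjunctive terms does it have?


A DNF formula is a disjunction of terms (conjunctions).
Terms are separated by v.
Counting the disjuncts: 3 terms.

3


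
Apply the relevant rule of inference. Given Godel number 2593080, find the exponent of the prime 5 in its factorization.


Factorize 2593080 by dividing by 5 repeatedly.
Division steps: 5 divides 2593080 exactly 1 time(s).
Exponent of 5 = 1

1


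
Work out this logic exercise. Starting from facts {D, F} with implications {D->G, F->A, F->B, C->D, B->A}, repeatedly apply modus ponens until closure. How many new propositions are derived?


Initial facts: {D, F}
Apply modus ponens to closure:
  D and D->G  =>  G
  F and F->A  =>  A
  F and F->B  =>  B
Final known: {A, B, D, F, G}
New propositions: {A, B, G}
Count = 3

3


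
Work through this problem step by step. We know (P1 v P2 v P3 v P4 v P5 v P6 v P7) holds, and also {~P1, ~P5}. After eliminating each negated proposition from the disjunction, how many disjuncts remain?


Original disjuncts (7): P1, P2, P3, P4, P5, P6, P7
Negated (eliminate): ~P1, ~P5
Remaining disjuncts: P2, P3, P4, P6, P7
Count = 7 - 2 = 5

5


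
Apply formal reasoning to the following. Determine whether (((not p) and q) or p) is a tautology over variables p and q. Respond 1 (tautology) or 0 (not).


Check all 4 assignments:
p=0, q=0: 0
p=0, q=1: 1
p=1, q=0: 1
p=1, q=1: 1
Satisfying count = 3/4.
Tautology iff count = 4: no.

0


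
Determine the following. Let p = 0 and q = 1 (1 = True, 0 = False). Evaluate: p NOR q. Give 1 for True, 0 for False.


p = 0, q = 1
Operation: p NOR q
Evaluate: 0 NOR 1 = 0

0


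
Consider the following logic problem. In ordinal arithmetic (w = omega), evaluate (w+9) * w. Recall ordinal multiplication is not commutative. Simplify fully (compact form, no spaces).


Compute (w+9) * w.
Ordinal * is associative and left-distributive over +, but NOT commutative; for finite n>1, n*w = w but w*n stays w*n.
(w+9) * w = sup{(w+9)*k : k<w} = sup{w*k+9} = w^2 (the +9 tail is absorbed in the limit).
Result = w^2

w^2


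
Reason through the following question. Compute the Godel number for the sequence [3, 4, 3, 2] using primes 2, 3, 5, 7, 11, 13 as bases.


Encode each element as an exponent of the corresponding prime:
  2^3 = 8
  3^4 = 81
  5^3 = 125
  7^2 = 49
Product = 8 * 81 * 125 * 49 = 3969000

3969000


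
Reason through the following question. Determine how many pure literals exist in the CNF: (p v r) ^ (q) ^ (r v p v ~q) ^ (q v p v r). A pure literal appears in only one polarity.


Check each variable for pure literal status:
p: pure positive
q: mixed (not pure)
r: pure positive
Pure literal count = 2

2


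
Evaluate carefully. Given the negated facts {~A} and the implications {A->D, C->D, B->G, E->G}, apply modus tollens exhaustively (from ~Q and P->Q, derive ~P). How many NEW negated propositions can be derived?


Initial negated facts: {~A}
Apply modus tollens to closure:
  (no implication fires)
Final negated: {~A}
New negations: {(none)}
Count = 0

0


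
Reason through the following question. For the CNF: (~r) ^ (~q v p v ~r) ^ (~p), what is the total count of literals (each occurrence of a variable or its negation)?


Counting literals in each clause:
Clause 1: 1 literal(s)
Clause 2: 3 literal(s)
Clause 3: 1 literal(s)
Total = 5

5


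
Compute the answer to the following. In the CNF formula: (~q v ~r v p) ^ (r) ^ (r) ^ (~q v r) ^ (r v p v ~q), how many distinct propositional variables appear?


Identify each variable that appears in the formula.
Variables found: p, q, r
Count = 3

3


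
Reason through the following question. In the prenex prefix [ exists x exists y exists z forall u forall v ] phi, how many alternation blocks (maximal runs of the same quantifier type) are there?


Quantifier-type sequence: E E E A A  (A=forall, E=exists)
Group into maximal same-type runs:
  Ex3 | Ax2
Number of blocks = 2

2


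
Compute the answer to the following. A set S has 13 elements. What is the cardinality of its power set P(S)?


The power set of a set with n elements has 2^n elements.
|P(S)| = 2^13 = 8192

8192


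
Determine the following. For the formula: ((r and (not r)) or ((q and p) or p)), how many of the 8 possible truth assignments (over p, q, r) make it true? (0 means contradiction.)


Check all 8 assignments:
p=0, q=0, r=0: 0
p=0, q=0, r=1: 0
p=0, q=1, r=0: 0
p=0, q=1, r=1: 0
p=1, q=0, r=0: 1
p=1, q=0, r=1: 1
p=1, q=1, r=0: 1
p=1, q=1, r=1: 1
Count of True = 4

4


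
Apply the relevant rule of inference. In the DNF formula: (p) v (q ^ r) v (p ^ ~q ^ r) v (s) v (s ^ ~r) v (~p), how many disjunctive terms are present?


A DNF formula is a disjunction of terms (conjunctions).
Terms are separated by v.
Counting the disjuncts: 6 terms.

6


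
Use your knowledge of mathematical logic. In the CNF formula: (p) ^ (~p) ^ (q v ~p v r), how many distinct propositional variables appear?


Identify each variable that appears in the formula.
Variables found: p, q, r
Count = 3

3


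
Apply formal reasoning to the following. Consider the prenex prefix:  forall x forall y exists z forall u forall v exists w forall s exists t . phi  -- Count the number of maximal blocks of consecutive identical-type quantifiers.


Quantifier-type sequence: A A E A A E A E  (A=forall, E=exists)
Group into maximal same-type runs:
  Ax2 | Ex1 | Ax2 | Ex1 | Ax1 | Ex1
Number of blocks = 6

6


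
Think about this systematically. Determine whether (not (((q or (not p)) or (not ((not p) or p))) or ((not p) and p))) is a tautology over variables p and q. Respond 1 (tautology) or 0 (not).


Check all 4 assignments:
p=0, q=0: 0
p=0, q=1: 0
p=1, q=0: 1
p=1, q=1: 0
Satisfying count = 1/4.
Tautology iff count = 4: no.

0


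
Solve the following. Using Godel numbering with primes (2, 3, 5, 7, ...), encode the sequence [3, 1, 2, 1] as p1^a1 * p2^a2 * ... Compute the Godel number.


Encode each element as an exponent of the corresponding prime:
  2^3 = 8
  3^1 = 3
  5^2 = 25
  7^1 = 7
Product = 8 * 3 * 25 * 7 = 4200

4200


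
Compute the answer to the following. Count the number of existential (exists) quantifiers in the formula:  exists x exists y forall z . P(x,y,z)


Quantifier prefix: exists x exists y forall z
Mark each quantifier type:
  E E U
Universal count = 1, Existential count = 2
Asked for existential (exists) quantifiers: 2

2


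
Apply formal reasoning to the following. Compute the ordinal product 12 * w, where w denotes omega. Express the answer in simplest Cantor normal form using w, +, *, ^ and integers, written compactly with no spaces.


Compute 12 * w.
Ordinal * is associative and left-distributive over +, but NOT commutative; for finite n>1, n*w = w but w*n stays w*n.
For finite n>0, n * w = sup{n*k : k<w} = w. So 12 * w = w.
Result = w

w


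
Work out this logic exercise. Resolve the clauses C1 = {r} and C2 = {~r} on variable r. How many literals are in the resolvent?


Remove r from C1 and ~r from C2.
C1 remainder: {}
C2 remainder: {}
Union (resolvent): {} (empty clause)
Resolvent has 0 literal(s).

0


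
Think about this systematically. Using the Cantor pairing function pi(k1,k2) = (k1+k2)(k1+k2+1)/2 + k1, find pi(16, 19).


k1 + k2 = 35
(k1+k2)(k1+k2+1)/2 = 35 * 36 / 2 = 630
pi = 630 + 16 = 646

646


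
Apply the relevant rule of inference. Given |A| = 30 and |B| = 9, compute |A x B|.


The Cartesian product A x B contains all ordered pairs (a, b).
|A x B| = |A| * |B| = 30 * 9 = 270

270


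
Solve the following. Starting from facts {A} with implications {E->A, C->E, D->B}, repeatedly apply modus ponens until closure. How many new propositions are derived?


Initial facts: {A}
Apply modus ponens to closure:
  (no implication fires)
Final known: {A}
New propositions: {(none)}
Count = 0

0


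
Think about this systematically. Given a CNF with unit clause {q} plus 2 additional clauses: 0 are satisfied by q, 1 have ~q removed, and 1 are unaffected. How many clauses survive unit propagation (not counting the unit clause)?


Satisfied (removed): 0
Shortened (remain): 1
Unchanged (remain): 1
Remaining = 1 + 1 = 2

2


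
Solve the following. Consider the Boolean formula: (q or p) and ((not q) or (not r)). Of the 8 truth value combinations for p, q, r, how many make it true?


Evaluate all 8 assignments for p, q, r:
p=0, q=0, r=0: 0
p=0, q=0, r=1: 0
p=0, q=1, r=0: 1
p=0, q=1, r=1: 0
p=1, q=0, r=0: 1
p=1, q=0, r=1: 1
p=1, q=1, r=0: 1
p=1, q=1, r=1: 0
Satisfying count = 4

4


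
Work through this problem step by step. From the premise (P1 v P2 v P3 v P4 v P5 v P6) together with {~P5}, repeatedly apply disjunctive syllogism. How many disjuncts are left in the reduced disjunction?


Original disjuncts (6): P1, P2, P3, P4, P5, P6
Negated (eliminate): ~P5
Remaining disjuncts: P1, P2, P3, P4, P6
Count = 6 - 1 = 5

5


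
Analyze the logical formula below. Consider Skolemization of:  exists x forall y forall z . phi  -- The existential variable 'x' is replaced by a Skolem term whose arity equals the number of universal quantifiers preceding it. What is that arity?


Quantifier prefix: exists x forall y forall z
'x' is existentially quantified at position 1.
No universal quantifiers precede it.
Skolem function arity = 0 (a Skolem constant)

0


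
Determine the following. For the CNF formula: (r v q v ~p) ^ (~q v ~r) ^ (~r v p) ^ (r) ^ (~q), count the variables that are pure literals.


Check each variable for pure literal status:
p: mixed (not pure)
q: mixed (not pure)
r: mixed (not pure)
Pure literal count = 0

0


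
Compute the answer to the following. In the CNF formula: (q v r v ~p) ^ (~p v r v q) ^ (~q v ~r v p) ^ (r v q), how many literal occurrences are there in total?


Counting literals in each clause:
Clause 1: 3 literal(s)
Clause 2: 3 literal(s)
Clause 3: 3 literal(s)
Clause 4: 2 literal(s)
Total = 11

11


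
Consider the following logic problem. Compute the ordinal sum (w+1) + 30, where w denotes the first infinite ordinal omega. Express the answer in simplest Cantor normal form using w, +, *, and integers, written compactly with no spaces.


Compute (w+1) + 30.
Ordinal + is associative but NOT commutative; for finite n>0, n + w = w but w + n stays w+n.
By associativity: (w+1) + 30 = w + (1+30) = w+31.
Result = w+31

w+31


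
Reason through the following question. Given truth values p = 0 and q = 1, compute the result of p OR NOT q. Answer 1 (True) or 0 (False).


p = 0, q = 1
Operation: p OR NOT q
Evaluate: 0 OR NOT 1 = 0

0


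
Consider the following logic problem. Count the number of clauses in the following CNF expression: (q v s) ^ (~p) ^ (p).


A CNF formula is a conjunction of clauses.
Clauses are separated by ^.
Counting the conjuncts: 3 clauses.

3


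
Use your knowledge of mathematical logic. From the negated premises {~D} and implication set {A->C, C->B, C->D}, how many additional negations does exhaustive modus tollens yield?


Initial negated facts: {~D}
Apply modus tollens to closure:
  ~D and C->D  =>  ~C
  ~C and A->C  =>  ~A
Final negated: {~A, ~C, ~D}
New negations: {~A, ~C}
Count = 2

2


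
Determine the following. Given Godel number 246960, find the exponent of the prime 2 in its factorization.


Factorize 246960 by dividing by 2 repeatedly.
Division steps: 2 divides 246960 exactly 4 time(s).
Exponent of 2 = 4

4


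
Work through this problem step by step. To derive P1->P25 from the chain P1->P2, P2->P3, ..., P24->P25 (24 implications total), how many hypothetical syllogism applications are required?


With 24 implications in a chain connecting 25 propositions:
P1->P2, P2->P3, ..., P24->P25
Steps needed = (number of implications) - 1 = 24 - 1 = 23

23


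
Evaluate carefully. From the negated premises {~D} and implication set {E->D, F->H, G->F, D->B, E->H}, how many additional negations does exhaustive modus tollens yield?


Initial negated facts: {~D}
Apply modus tollens to closure:
  ~D and E->D  =>  ~E
Final negated: {~D, ~E}
New negations: {~E}
Count = 1

1


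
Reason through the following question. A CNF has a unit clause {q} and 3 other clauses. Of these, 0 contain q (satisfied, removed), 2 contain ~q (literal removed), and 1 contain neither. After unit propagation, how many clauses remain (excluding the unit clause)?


Satisfied (removed): 0
Shortened (remain): 2
Unchanged (remain): 1
Remaining = 2 + 1 = 3

3


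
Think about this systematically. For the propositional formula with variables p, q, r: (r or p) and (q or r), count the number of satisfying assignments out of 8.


Evaluate all 8 assignments for p, q, r:
p=0, q=0, r=0: 0
p=0, q=0, r=1: 1
p=0, q=1, r=0: 0
p=0, q=1, r=1: 1
p=1, q=0, r=0: 0
p=1, q=0, r=1: 1
p=1, q=1, r=0: 1
p=1, q=1, r=1: 1
Satisfying count = 5

5


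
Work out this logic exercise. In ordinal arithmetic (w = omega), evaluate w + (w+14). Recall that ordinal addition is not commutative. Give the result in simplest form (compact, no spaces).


Compute w + (w+14).
Ordinal + is associative but NOT commutative; for finite n>0, n + w = w but w + n stays w+n.
w + (w+14) = (w+w) + 14 = w*2+14.
Result = w*2+14

w*2+14


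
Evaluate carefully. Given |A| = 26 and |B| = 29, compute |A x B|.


The Cartesian product A x B contains all ordered pairs (a, b).
|A x B| = |A| * |B| = 26 * 29 = 754

754


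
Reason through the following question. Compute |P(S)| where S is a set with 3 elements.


The power set of a set with n elements has 2^n elements.
|P(S)| = 2^3 = 8

8


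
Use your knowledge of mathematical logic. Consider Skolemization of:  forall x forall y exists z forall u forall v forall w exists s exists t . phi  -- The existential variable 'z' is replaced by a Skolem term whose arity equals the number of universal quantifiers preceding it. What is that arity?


Quantifier prefix: forall x forall y exists z forall u forall v forall w exists s exists t
'z' is existentially quantified at position 3.
Universal variables preceding it: x, y
Skolem function arity = 2

2


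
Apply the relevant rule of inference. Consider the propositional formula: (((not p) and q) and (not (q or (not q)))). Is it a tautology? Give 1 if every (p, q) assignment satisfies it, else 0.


Check all 4 assignments:
p=0, q=0: 0
p=0, q=1: 0
p=1, q=0: 0
p=1, q=1: 0
Satisfying count = 0/4.
Tautology iff count = 4: no.

0


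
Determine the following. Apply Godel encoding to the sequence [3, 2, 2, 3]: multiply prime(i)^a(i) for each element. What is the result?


Encode each element as an exponent of the corresponding prime:
  2^3 = 8
  3^2 = 9
  5^2 = 25
  7^3 = 343
Product = 8 * 9 * 25 * 343 = 617400

617400


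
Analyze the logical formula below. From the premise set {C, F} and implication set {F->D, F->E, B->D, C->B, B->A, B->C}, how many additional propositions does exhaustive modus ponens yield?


Initial facts: {C, F}
Apply modus ponens to closure:
  F and F->D  =>  D
  F and F->E  =>  E
  C and C->B  =>  B
  B and B->A  =>  A
Final known: {A, B, C, D, E, F}
New propositions: {A, B, D, E}
Count = 4

4


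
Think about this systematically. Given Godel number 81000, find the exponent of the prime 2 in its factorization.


Factorize 81000 by dividing by 2 repeatedly.
Division steps: 2 divides 81000 exactly 3 time(s).
Exponent of 2 = 3

3


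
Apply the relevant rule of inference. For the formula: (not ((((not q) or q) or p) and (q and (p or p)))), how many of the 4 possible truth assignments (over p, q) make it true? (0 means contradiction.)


Check all 4 assignments:
p=0, q=0: 1
p=0, q=1: 1
p=1, q=0: 1
p=1, q=1: 0
Count of True = 3

3


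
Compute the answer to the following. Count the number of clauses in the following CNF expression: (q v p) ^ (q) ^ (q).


A CNF formula is a conjunction of clauses.
Clauses are separated by ^.
Counting the conjuncts: 3 clauses.

3


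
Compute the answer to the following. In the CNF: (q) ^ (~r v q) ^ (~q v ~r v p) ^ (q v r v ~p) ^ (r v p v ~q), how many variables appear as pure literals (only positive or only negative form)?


Check each variable for pure literal status:
p: mixed (not pure)
q: mixed (not pure)
r: mixed (not pure)
Pure literal count = 0

0


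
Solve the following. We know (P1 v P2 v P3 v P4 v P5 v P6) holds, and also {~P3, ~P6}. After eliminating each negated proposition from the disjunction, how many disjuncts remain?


Original disjuncts (6): P1, P2, P3, P4, P5, P6
Negated (eliminate): ~P3, ~P6
Remaining disjuncts: P1, P2, P4, P5
Count = 6 - 2 = 4

4


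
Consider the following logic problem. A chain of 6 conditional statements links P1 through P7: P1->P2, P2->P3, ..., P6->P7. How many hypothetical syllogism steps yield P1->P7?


With 6 implications in a chain connecting 7 propositions:
P1->P2, P2->P3, ..., P6->P7
Steps needed = (number of implications) - 1 = 6 - 1 = 5

5


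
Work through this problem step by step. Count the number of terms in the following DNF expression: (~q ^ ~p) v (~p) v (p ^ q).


A DNF formula is a disjunction of terms (conjunctions).
Terms are separated by v.
Counting the disjuncts: 3 terms.

3


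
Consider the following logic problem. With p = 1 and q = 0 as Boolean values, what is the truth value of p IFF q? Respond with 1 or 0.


p = 1, q = 0
Operation: p IFF q
Evaluate: 1 IFF 0 = 0

0


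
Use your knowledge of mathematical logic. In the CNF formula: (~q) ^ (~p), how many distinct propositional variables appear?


Identify each variable that appears in the formula.
Variables found: p, q
Count = 2

2


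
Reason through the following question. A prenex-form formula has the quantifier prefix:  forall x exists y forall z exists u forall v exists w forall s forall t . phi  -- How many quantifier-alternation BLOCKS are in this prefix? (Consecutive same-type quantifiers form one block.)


Quantifier-type sequence: A E A E A E A A  (A=forall, E=exists)
Group into maximal same-type runs:
  Ax1 | Ex1 | Ax1 | Ex1 | Ax1 | Ex1 | Ax2
Number of blocks = 7

7


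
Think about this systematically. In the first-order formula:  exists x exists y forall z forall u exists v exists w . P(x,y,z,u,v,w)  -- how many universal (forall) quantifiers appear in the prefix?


Quantifier prefix: exists x exists y forall z forall u exists v exists w
Mark each quantifier type:
  E E U U E E
Universal count = 2, Existential count = 4
Asked for universal (forall) quantifiers: 2

2


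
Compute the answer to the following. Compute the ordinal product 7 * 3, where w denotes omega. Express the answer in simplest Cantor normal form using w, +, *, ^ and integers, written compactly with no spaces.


Compute 7 * 3.
Ordinal * is associative and left-distributive over +, but NOT commutative; for finite n>1, n*w = w but w*n stays w*n.
Both finite; ordinal * agrees with natural *: 7 * 3 = 21.
Result = 21

21


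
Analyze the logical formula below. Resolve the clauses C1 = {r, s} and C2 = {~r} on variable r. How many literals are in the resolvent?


Remove r from C1 and ~r from C2.
C1 remainder: {s}
C2 remainder: {}
Union (resolvent): {s}
Resolvent has 1 literal(s).

1


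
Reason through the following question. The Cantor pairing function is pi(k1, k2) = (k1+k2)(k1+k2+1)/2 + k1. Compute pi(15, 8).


k1 + k2 = 23
(k1+k2)(k1+k2+1)/2 = 23 * 24 / 2 = 276
pi = 276 + 15 = 291

291


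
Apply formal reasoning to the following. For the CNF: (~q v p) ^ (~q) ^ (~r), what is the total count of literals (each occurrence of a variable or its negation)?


Counting literals in each clause:
Clause 1: 2 literal(s)
Clause 2: 1 literal(s)
Clause 3: 1 literal(s)
Total = 4

4


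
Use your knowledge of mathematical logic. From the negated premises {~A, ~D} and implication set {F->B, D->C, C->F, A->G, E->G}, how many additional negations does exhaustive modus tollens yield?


Initial negated facts: {~A, ~D}
Apply modus tollens to closure:
  (no implication fires)
Final negated: {~A, ~D}
New negations: {(none)}
Count = 0

0


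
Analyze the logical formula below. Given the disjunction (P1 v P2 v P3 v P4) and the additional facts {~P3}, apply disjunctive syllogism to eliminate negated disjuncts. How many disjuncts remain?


Original disjuncts (4): P1, P2, P3, P4
Negated (eliminate): ~P3
Remaining disjuncts: P1, P2, P4
Count = 4 - 1 = 3

3


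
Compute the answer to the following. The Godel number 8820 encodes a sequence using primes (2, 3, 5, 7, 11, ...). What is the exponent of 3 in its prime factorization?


Factorize 8820 by dividing by 3 repeatedly.
Division steps: 3 divides 8820 exactly 2 time(s).
Exponent of 3 = 2

2


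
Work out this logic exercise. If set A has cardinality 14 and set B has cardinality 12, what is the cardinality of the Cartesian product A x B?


The Cartesian product A x B contains all ordered pairs (a, b).
|A x B| = |A| * |B| = 14 * 12 = 168

168


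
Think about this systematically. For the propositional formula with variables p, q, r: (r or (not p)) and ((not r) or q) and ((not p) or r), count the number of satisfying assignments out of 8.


Evaluate all 8 assignments for p, q, r:
p=0, q=0, r=0: 1
p=0, q=0, r=1: 0
p=0, q=1, r=0: 1
p=0, q=1, r=1: 1
p=1, q=0, r=0: 0
p=1, q=0, r=1: 0
p=1, q=1, r=0: 0
p=1, q=1, r=1: 1
Satisfying count = 4

4


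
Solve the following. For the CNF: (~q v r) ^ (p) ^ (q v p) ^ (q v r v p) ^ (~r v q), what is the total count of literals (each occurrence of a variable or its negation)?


Counting literals in each clause:
Clause 1: 2 literal(s)
Clause 2: 1 literal(s)
Clause 3: 2 literal(s)
Clause 4: 3 literal(s)
Clause 5: 2 literal(s)
Total = 10

10


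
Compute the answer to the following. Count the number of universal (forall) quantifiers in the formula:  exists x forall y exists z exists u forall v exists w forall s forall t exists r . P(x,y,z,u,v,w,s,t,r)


Quantifier prefix: exists x forall y exists z exists u forall v exists w forall s forall t exists r
Mark each quantifier type:
  E U E E U E U U E
Universal count = 4, Existential count = 5
Asked for universal (forall) quantifiers: 4

4


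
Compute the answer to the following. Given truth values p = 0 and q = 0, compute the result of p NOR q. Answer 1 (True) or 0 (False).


p = 0, q = 0
Operation: p NOR q
Evaluate: 0 NOR 0 = 1

1


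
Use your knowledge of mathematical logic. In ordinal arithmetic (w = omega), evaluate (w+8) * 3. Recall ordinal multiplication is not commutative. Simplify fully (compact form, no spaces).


Compute (w+8) * 3.
Ordinal * is associative and left-distributive over +, but NOT commutative; for finite n>1, n*w = w but w*n stays w*n.
(w+8) * 3 = (w+8) repeated 3 times. Each intermediate +8 is absorbed by the following w; only the last survives: w*3+8.
Result = w*3+8

w*3+8


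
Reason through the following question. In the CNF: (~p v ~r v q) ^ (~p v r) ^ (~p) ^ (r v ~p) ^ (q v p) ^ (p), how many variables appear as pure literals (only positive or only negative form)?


Check each variable for pure literal status:
p: mixed (not pure)
q: pure positive
r: mixed (not pure)
Pure literal count = 1

1


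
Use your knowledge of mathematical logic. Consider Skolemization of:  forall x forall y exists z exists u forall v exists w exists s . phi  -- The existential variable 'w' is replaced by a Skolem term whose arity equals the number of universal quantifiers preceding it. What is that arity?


Quantifier prefix: forall x forall y exists z exists u forall v exists w exists s
'w' is existentially quantified at position 6.
Universal variables preceding it: x, y, v
Skolem function arity = 3

3


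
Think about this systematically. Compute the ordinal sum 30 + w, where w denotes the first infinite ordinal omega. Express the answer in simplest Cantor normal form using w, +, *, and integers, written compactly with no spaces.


Compute 30 + w.
Ordinal + is associative but NOT commutative; for finite n>0, n + w = w but w + n stays w+n.
Any finite left addend is absorbed by w on the right: 30 + w = w.
Result = w

w


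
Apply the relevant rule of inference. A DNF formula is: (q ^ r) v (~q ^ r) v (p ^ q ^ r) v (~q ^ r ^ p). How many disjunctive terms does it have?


A DNF formula is a disjunction of terms (conjunctions).
Terms are separated by v.
Counting the disjuncts: 4 terms.

4


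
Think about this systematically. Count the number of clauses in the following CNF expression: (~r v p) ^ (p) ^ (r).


A CNF formula is a conjunction of clauses.
Clauses are separated by ^.
Counting the conjuncts: 3 clauses.

3


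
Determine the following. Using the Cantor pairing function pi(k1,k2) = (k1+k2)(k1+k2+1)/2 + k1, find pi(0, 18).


k1 + k2 = 18
(k1+k2)(k1+k2+1)/2 = 18 * 19 / 2 = 171
pi = 171 + 0 = 171

171


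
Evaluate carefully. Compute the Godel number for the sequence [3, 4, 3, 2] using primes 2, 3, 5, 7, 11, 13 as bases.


Encode each element as an exponent of the corresponding prime:
  2^3 = 8
  3^4 = 81
  5^3 = 125
  7^2 = 49
Product = 8 * 81 * 125 * 49 = 3969000

3969000


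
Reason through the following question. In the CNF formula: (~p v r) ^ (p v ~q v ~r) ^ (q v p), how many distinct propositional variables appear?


Identify each variable that appears in the formula.
Variables found: p, q, r
Count = 3

3


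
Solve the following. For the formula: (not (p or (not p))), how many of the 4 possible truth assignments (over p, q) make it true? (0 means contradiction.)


Check all 4 assignments:
p=0, q=0: 0
p=0, q=1: 0
p=1, q=0: 0
p=1, q=1: 0
Count of True = 0

0


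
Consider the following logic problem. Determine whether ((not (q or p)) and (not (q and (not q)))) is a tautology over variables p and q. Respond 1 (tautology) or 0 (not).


Check all 4 assignments:
p=0, q=0: 1
p=0, q=1: 0
p=1, q=0: 0
p=1, q=1: 0
Satisfying count = 1/4.
Tautology iff count = 4: no.

0


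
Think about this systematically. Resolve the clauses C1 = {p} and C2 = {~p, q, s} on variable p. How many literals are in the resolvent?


Remove p from C1 and ~p from C2.
C1 remainder: {}
C2 remainder: {q, s}
Union (resolvent): {q, s}
Resolvent has 2 literal(s).

2


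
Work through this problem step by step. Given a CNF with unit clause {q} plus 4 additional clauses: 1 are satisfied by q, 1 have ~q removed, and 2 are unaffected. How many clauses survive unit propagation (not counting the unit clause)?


Satisfied (removed): 1
Shortened (remain): 1
Unchanged (remain): 2
Remaining = 1 + 2 = 3

3


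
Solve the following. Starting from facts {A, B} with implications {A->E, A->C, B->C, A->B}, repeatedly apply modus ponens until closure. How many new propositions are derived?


Initial facts: {A, B}
Apply modus ponens to closure:
  A and A->E  =>  E
  A and A->C  =>  C
Final known: {A, B, C, E}
New propositions: {C, E}
Count = 2

2


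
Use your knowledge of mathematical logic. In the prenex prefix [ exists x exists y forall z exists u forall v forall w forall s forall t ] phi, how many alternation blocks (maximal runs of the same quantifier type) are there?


Quantifier-type sequence: E E A E A A A A  (A=forall, E=exists)
Group into maximal same-type runs:
  Ex2 | Ax1 | Ex1 | Ax4
Number of blocks = 4

4


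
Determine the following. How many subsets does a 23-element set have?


The power set of a set with n elements has 2^n elements.
|P(S)| = 2^23 = 8388608

8388608


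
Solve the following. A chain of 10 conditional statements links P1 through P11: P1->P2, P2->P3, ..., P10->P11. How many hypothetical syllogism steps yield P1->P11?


With 10 implications in a chain connecting 11 propositions:
P1->P2, P2->P3, ..., P10->P11
Steps needed = (number of implications) - 1 = 10 - 1 = 9

9


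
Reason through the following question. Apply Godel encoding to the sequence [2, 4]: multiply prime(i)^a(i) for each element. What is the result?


Encode each element as an exponent of the corresponding prime:
  2^2 = 4
  3^4 = 81
Product = 4 * 81 = 324

324


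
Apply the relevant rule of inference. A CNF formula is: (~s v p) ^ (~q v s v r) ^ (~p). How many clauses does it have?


A CNF formula is a conjunction of clauses.
Clauses are separated by ^.
Counting the conjuncts: 3 clauses.

3


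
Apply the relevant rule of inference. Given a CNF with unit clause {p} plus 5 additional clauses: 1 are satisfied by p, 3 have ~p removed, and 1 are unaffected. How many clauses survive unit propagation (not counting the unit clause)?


Satisfied (removed): 1
Shortened (remain): 3
Unchanged (remain): 1
Remaining = 3 + 1 = 4

4


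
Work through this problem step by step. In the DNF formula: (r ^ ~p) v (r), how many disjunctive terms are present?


A DNF formula is a disjunction of terms (conjunctions).
Terms are separated by v.
Counting the disjuncts: 2 terms.

2


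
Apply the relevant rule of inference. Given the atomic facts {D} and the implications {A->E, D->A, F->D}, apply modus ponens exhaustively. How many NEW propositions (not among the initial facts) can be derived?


Initial facts: {D}
Apply modus ponens to closure:
  D and D->A  =>  A
  A and A->E  =>  E
Final known: {A, D, E}
New propositions: {A, E}
Count = 2

2


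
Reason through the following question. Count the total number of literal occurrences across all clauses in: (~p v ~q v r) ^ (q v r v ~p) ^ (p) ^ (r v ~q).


Counting literals in each clause:
Clause 1: 3 literal(s)
Clause 2: 3 literal(s)
Clause 3: 1 literal(s)
Clause 4: 2 literal(s)
Total = 9

9


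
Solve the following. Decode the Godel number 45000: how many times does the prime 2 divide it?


Factorize 45000 by dividing by 2 repeatedly.
Division steps: 2 divides 45000 exactly 3 time(s).
Exponent of 2 = 3

3


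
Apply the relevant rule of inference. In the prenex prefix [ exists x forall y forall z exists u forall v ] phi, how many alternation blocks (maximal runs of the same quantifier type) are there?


Quantifier-type sequence: E A A E A  (A=forall, E=exists)
Group into maximal same-type runs:
  Ex1 | Ax2 | Ex1 | Ax1
Number of blocks = 4

4


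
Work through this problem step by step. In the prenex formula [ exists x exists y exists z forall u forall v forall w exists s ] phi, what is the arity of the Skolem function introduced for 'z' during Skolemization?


Quantifier prefix: exists x exists y exists z forall u forall v forall w exists s
'z' is existentially quantified at position 3.
No universal quantifiers precede it.
Skolem function arity = 0 (a Skolem constant)

0


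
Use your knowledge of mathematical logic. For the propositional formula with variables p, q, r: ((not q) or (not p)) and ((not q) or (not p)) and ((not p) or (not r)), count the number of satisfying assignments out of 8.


Evaluate all 8 assignments for p, q, r:
p=0, q=0, r=0: 1
p=0, q=0, r=1: 1
p=0, q=1, r=0: 1
p=0, q=1, r=1: 1
p=1, q=0, r=0: 1
p=1, q=0, r=1: 0
p=1, q=1, r=0: 0
p=1, q=1, r=1: 0
Satisfying count = 5

5


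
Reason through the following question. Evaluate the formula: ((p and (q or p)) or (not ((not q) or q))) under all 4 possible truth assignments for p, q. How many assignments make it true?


Check all 4 assignments:
p=0, q=0: 0
p=0, q=1: 0
p=1, q=0: 1
p=1, q=1: 1
Count of True = 2

2


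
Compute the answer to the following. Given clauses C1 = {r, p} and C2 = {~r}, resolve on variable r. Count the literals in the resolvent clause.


Remove r from C1 and ~r from C2.
C1 remainder: {p}
C2 remainder: {}
Union (resolvent): {p}
Resolvent has 1 literal(s).

1


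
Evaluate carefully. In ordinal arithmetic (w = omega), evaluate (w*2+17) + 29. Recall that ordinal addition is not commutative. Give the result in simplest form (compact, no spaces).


Compute (w*2+17) + 29.
Ordinal + is associative but NOT commutative; for finite n>0, n + w = w but w + n stays w+n.
By associativity: (w*2+17) + 29 = w*2 + (17+29) = w*2+46.
Result = w*2+46

w*2+46


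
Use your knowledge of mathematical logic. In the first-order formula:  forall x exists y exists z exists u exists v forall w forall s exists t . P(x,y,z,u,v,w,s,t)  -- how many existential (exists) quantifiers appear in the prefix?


Quantifier prefix: forall x exists y exists z exists u exists v forall w forall s exists t
Mark each quantifier type:
  U E E E E U U E
Universal count = 3, Existential count = 5
Asked for existential (exists) quantifiers: 5

5


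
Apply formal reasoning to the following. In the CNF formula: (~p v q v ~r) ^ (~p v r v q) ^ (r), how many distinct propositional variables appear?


Identify each variable that appears in the formula.
Variables found: p, q, r
Count = 3

3


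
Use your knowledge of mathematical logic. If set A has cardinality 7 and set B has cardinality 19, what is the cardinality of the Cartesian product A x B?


The Cartesian product A x B contains all ordered pairs (a, b).
|A x B| = |A| * |B| = 7 * 19 = 133

133


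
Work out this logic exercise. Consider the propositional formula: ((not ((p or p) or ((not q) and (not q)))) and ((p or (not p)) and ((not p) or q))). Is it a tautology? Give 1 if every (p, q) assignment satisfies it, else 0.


Check all 4 assignments:
p=0, q=0: 0
p=0, q=1: 1
p=1, q=0: 0
p=1, q=1: 0
Satisfying count = 1/4.
Tautology iff count = 4: no.

0


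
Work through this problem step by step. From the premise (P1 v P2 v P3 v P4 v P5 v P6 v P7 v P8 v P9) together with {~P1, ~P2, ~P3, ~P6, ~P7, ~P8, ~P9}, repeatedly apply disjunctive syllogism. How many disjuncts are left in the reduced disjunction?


Original disjuncts (9): P1, P2, P3, P4, P5, P6, P7, P8, P9
Negated (eliminate): ~P1, ~P2, ~P3, ~P6, ~P7, ~P8, ~P9
Remaining disjuncts: P4, P5
Count = 9 - 7 = 2

2


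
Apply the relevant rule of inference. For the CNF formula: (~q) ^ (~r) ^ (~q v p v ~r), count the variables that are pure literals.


Check each variable for pure literal status:
p: pure positive
q: pure negative
r: pure negative
Pure literal count = 3

3


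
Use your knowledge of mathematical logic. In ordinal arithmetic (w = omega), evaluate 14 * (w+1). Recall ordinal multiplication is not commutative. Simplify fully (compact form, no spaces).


Compute 14 * (w+1).
Ordinal * is associative and left-distributive over +, but NOT commutative; for finite n>1, n*w = w but w*n stays w*n.
By left-distributivity: 14 * (w+1) = 14*w + 14*1 = w + 14 = w+14.
Result = w+14

w+14


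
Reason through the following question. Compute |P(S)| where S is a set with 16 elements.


The power set of a set with n elements has 2^n elements.
|P(S)| = 2^16 = 65536

65536


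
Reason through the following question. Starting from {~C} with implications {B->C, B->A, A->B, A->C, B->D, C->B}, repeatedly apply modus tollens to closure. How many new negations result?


Initial negated facts: {~C}
Apply modus tollens to closure:
  ~C and B->C  =>  ~B
  ~B and A->B  =>  ~A
Final negated: {~A, ~B, ~C}
New negations: {~A, ~B}
Count = 2

2


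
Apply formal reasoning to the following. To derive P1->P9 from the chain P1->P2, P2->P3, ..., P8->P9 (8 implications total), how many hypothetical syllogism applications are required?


With 8 implications in a chain connecting 9 propositions:
P1->P2, P2->P3, ..., P8->P9
Steps needed = (number of implications) - 1 = 8 - 1 = 7

7


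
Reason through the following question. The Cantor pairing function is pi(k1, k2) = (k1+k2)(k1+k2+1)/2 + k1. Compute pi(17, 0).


k1 + k2 = 17
(k1+k2)(k1+k2+1)/2 = 17 * 18 / 2 = 153
pi = 153 + 17 = 170

170


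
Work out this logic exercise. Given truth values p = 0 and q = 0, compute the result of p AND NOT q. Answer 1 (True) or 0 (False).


p = 0, q = 0
Operation: p AND NOT q
Evaluate: 0 AND NOT 0 = 0

0


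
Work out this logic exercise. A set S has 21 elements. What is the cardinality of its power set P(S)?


The power set of a set with n elements has 2^n elements.
|P(S)| = 2^21 = 2097152

2097152


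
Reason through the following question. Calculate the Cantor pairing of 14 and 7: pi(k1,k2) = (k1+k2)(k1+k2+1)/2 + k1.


k1 + k2 = 21
(k1+k2)(k1+k2+1)/2 = 21 * 22 / 2 = 231
pi = 231 + 14 = 245

245


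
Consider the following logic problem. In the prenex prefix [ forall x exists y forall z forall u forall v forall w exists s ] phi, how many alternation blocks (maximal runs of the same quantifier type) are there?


Quantifier-type sequence: A E A A A A E  (A=forall, E=exists)
Group into maximal same-type runs:
  Ax1 | Ex1 | Ax4 | Ex1
Number of blocks = 4

4


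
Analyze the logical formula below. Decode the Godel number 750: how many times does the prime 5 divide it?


Factorize 750 by dividing by 5 repeatedly.
Division steps: 5 divides 750 exactly 3 time(s).
Exponent of 5 = 3

3


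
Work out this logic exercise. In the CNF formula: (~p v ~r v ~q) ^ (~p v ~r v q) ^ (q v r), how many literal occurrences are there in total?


Counting literals in each clause:
Clause 1: 3 literal(s)
Clause 2: 3 literal(s)
Clause 3: 2 literal(s)
Total = 8

8


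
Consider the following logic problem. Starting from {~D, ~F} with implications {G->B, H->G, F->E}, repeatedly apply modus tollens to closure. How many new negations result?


Initial negated facts: {~D, ~F}
Apply modus tollens to closure:
  (no implication fires)
Final negated: {~D, ~F}
New negations: {(none)}
Count = 0

0


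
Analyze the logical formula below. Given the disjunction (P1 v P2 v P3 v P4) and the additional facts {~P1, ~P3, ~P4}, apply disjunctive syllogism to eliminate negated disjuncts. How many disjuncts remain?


Original disjuncts (4): P1, P2, P3, P4
Negated (eliminate): ~P1, ~P3, ~P4
Remaining disjuncts: P2
Count = 4 - 3 = 1

1


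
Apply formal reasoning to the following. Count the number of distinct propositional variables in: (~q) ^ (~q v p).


Identify each variable that appears in the formula.
Variables found: p, q
Count = 2

2


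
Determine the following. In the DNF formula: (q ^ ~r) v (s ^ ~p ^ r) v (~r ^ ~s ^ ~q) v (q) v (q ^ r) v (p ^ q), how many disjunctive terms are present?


A DNF formula is a disjunction of terms (conjunctions).
Terms are separated by v.
Counting the disjuncts: 6 terms.

6


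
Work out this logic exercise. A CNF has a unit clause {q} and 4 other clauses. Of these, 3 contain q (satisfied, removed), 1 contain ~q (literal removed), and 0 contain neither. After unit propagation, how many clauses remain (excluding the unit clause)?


Satisfied (removed): 3
Shortened (remain): 1
Unchanged (remain): 0
Remaining = 1 + 0 = 1

1


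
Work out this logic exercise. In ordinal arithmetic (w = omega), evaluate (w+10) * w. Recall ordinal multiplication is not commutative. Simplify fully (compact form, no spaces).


Compute (w+10) * w.
Ordinal * is associative and left-distributive over +, but NOT commutative; for finite n>1, n*w = w but w*n stays w*n.
(w+10) * w = sup{(w+10)*k : k<w} = sup{w*k+10} = w^2 (the +10 tail is absorbed in the limit).
Result = w^2

w^2


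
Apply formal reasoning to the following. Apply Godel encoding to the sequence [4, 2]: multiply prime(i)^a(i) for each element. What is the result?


Encode each element as an exponent of the corresponding prime:
  2^4 = 16
  3^2 = 9
Product = 16 * 9 = 144

144


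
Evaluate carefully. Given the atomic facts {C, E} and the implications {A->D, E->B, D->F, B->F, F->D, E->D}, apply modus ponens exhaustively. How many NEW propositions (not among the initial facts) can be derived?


Initial facts: {C, E}
Apply modus ponens to closure:
  E and E->B  =>  B
  B and B->F  =>  F
  F and F->D  =>  D
Final known: {B, C, D, E, F}
New propositions: {B, D, F}
Count = 3

3


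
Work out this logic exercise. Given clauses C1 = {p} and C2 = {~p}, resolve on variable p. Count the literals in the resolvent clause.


Remove p from C1 and ~p from C2.
C1 remainder: {}
C2 remainder: {}
Union (resolvent): {} (empty clause)
Resolvent has 0 literal(s).

0
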